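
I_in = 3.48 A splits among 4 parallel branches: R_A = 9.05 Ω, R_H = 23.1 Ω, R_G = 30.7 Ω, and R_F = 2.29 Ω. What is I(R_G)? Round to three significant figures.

I ≈ 0.182 A

Conductances: ΣG = 1/9.05 + 1/23.1 + 1/30.7 + 1/2.29 = 0.6230 (1/Ω).
By the current-divider rule, I = I_in · G_k/ΣG = 3.48 × 0.05228 = 0.1819 A.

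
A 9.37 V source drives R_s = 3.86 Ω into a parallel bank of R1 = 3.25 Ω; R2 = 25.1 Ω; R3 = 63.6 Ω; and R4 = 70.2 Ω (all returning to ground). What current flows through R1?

I ≈ 1.17 A

Parallel bank: R_p = 1/(1/3.25 + 1/25.1 + 1/63.6 + 1/70.2) = 2.649 Ω.
Node voltage V_A = V_DC · R_p/(R_s + R_p) = 9.37 × 0.4070 = 3.813 V.
Branch current I = V_A/R1 = 3.813/3.25 = 1.173 A.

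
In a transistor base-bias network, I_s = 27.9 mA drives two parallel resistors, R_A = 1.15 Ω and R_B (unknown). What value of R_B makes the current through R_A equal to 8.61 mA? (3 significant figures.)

R_B ≈ 0.513 Ω

The fraction through R_A equals R_B/(R_A+R_B).
With f = 0.3086, R_B = R_A · f/(1−f) = 1.15 × 0.4463 = 0.5133 Ω.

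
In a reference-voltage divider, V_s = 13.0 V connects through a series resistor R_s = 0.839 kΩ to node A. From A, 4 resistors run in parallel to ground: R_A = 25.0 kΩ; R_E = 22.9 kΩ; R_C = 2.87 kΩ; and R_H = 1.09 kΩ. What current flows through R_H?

Equivalent of the parallel group: R_p = 0.7410 kΩ.
Node voltage V_A = V_s · R_p/(R_s + R_p) = 13.0 × 0.4690 = 6.097 V.
I(R_H) = V_A / R_H = 6.097/1.09 = 5.593 mA.
(Check via current divider: I_total = 8.228 mA; share G_k/ΣG = 0.6798 → same result.)

I ≈ 5.59 mA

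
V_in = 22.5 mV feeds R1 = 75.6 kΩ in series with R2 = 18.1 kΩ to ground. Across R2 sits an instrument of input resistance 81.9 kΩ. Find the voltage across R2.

V_out ≈ 3.69 mV

The load sits in parallel with R2, giving an effective lower resistance R2' = R2·R_L/(R2+R_L) = 14.82 kΩ.
Then V_out = V_in · R2'/(R1 + R2') = 22.5 × 14.82/90.42 = 3.689 mV.
(Unloaded it would be 4.35 mV; the load pulls it down.)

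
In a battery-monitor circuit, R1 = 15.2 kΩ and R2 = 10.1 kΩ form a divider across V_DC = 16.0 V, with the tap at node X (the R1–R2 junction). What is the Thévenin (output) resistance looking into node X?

R_th ≈ 6.07 kΩ

Looking into X with the source shorted: R_th = R1·R2/(R1+R2) = 15.20 × 10.1/25.30 = 6.068 kΩ.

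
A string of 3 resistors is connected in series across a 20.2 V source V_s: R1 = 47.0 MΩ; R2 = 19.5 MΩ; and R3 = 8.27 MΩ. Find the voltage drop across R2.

V ≈ 5.27 V

Series total: ΣR = 47.0 + 19.5 + 8.27 = 74.77 MΩ.
By the voltage-divider rule, V = 20.2 × 19.50/74.77 = 5.268 V.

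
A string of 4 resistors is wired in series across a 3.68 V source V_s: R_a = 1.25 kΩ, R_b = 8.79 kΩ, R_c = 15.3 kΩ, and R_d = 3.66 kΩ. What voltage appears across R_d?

V ≈ 0.464 V

Series total: ΣR = 1.25 + 8.79 + 15.3 + 3.66 = 29.00 kΩ.
By the voltage-divider rule, V = 3.68 × 3.660/29.00 = 0.4644 V.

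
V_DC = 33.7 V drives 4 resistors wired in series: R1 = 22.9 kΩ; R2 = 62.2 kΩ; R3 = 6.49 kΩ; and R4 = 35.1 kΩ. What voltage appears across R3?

V ≈ 1.73 V

Series total: ΣR = 22.9 + 62.2 + 6.49 + 35.1 = 126.7 kΩ.
V = V_DC · R/ΣR = 33.7 × 0.05123 = 1.726 V.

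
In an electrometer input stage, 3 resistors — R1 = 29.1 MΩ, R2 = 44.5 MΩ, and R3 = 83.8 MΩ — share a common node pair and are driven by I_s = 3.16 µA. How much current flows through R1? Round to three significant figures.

I ≈ 1.58 µA

Conductances: ΣG = 1/29.1 + 1/44.5 + 1/83.8 = 0.06877 (1/MΩ).
R1 takes the fraction G_k/ΣG = 0.03436/0.06877 = 0.4997, so I = 3.16 × 0.4997 = 1.579 µA.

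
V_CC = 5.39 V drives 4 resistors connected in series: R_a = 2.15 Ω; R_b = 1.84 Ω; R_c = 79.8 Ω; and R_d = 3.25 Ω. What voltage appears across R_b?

Series total: ΣR = 2.15 + 1.84 + 79.8 + 3.25 = 87.04 Ω.
V = V_CC · R/ΣR = 5.39 × 0.02114 = 0.1139 V.

V ≈ 0.114 V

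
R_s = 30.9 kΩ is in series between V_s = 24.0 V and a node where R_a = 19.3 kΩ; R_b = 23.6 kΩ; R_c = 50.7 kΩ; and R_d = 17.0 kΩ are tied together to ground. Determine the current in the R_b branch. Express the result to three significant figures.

I ≈ 0.160 mA

Equivalent of the parallel group: R_p = 5.789 kΩ.
Node voltage V_A = V_s · R_p/(R_s + R_p) = 24.0 × 0.1578 = 3.787 V.
Branch current I = V_A/R_b = 3.787/23.6 = 0.1605 mA.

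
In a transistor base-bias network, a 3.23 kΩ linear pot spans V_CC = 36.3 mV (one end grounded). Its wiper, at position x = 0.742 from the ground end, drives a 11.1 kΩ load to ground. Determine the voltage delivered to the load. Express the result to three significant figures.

V_out ≈ 25.5 mV

Lower segment x·R_p = 2.397 kΩ; upper segment (1−x)·R_p = 0.8333 kΩ.
(x·R_p) ‖ R_L = 1.971 kΩ.
Then V_out = V_CC · 1.971/(0.8333 + 1.971) = 25.51 mV.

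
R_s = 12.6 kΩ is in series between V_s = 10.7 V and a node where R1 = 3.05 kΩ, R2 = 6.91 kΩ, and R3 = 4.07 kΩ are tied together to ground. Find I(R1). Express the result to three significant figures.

I ≈ 0.349 mA

Equivalent of the parallel group: R_p = 1.392 kΩ.
V_A = 10.7 × 1.392/13.99 = 1.065 V.
I(R1) = V_A / R1 = 1.065/3.05 = 0.3491 mA.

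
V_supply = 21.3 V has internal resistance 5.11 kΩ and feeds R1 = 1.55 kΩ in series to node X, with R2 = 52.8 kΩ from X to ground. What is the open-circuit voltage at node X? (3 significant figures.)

V_th ≈ 18.9 V

R1' = 5.11 + 1.55 = 6.660 kΩ (source resistance + R1).
With X open, the divider is unloaded: V_th = 21.3 × 52.8/59.46 = 18.91 V.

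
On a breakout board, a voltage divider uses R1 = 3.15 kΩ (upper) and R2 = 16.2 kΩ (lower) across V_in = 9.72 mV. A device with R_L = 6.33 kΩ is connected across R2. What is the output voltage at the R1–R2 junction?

The load sits in parallel with R2, giving an effective lower resistance R2' = R2·R_L/(R2+R_L) = 4.552 kΩ.
Voltage divider with the loaded lower leg: V_out = 9.72 × 4.552/(3.15 + 4.552) = 9.72 × 0.5910 = 5.744 mV.

V_out ≈ 5.74 mV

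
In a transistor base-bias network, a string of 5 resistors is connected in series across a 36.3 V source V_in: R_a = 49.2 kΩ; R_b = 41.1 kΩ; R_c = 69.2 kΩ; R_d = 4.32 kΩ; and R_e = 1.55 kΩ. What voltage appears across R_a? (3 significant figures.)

V ≈ 10.8 V

Series total: ΣR = 49.2 + 41.1 + 69.2 + 4.32 + 1.55 = 165.4 kΩ.
By the voltage-divider rule, V = 36.3 × 49.20/165.4 = 10.80 V.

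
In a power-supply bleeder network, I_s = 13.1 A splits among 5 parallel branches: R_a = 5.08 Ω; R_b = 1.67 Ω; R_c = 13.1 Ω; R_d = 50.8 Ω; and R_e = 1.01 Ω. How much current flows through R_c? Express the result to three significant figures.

Total conductance ΣG = 1/5.08 + 1/1.67 + 1/13.1 + 1/50.8 + 1/1.01 = 1.882 (units of 1/Ω).
By the current-divider rule, I = I_s · G_k/ΣG = 13.1 × 0.04057 = 0.5314 A.

I ≈ 0.531 A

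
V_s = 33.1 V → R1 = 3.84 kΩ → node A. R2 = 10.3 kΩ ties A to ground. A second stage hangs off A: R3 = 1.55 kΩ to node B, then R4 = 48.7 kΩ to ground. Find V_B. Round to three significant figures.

Node A sees R2 in parallel with the series input of stage 2, R3 + R4 = 50.25 kΩ.
R2 ‖ (R3+R4) = 8.548 kΩ.
First divider: V_A = V_s · 8.548/(3.84 + 8.548) = 22.84 V.
Then the unloaded second divider: V_B = V_A × R4/(R3+R4) = 22.84 × 0.9692 = 22.14 V.

V_B ≈ 22.1 V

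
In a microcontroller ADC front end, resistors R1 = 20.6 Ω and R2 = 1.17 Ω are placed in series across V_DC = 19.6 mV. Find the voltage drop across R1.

V ≈ 18.5 mV

Total series resistance ΣR = 20.6 + 1.17 = 21.77 Ω.
V = V_DC · R/ΣR = 19.6 × 0.9463 = 18.55 mV.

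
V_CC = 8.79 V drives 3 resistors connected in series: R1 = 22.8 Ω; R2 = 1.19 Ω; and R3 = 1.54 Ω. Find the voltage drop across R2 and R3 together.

V ≈ 0.940 V

Series total: ΣR = 22.8 + 1.19 + 1.54 = 25.53 Ω.
R_{R2..R3} = 1.19 + 1.54 = 2.730 Ω.
V = V_CC · R/ΣR = 8.79 × 0.1069 = 0.9399 V.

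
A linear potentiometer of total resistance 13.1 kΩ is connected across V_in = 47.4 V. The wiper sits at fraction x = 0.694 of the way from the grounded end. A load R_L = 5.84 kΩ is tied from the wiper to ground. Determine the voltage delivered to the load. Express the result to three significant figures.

The pot divides into 4.009 kΩ above the wiper and 9.091 kΩ below.
Lower segment in parallel with the load: 9.091 ‖ 5.84 = 3.556 kΩ.
Loaded-divider output: V_out = 47.4 × 0.4701 = 22.28 V.

V_out ≈ 22.3 V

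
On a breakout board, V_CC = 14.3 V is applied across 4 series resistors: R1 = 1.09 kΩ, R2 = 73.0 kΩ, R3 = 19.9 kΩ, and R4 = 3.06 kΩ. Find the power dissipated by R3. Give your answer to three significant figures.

P ≈ 0.432 mW

Series current I = V_CC/ΣR = 14.3/97.05 = 0.1473 mA.
P(R3) = I²·R3 = (0.1473)² × 19.9 = 0.4321 mW.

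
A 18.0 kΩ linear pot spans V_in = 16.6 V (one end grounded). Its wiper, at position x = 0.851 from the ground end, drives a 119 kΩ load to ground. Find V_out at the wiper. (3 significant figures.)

Lower segment x·R_p = 15.32 kΩ; upper segment (1−x)·R_p = 2.682 kΩ.
(x·R_p) ‖ R_L = 13.57 kΩ.
Then V_out = V_in · 13.57/(2.682 + 13.57) = 13.86 V.

V_out ≈ 13.9 V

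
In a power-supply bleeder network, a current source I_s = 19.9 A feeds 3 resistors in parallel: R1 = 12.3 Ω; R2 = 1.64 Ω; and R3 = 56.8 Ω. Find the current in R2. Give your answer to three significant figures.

Conductances: ΣG = 1/12.3 + 1/1.64 + 1/56.8 = 0.7087 (1/Ω).
Current divider: I(R2) = I_s · G_k/ΣG = 19.9 × (0.6098/0.7087) = 19.9 × 0.8604 = 17.12 A.

I ≈ 17.1 A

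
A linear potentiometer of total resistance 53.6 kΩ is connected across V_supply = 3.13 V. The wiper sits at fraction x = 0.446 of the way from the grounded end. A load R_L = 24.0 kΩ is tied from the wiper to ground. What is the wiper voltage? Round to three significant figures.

V_out ≈ 0.900 V

Lower segment x·R_p = 23.91 kΩ; upper segment (1−x)·R_p = 29.69 kΩ.
Lower segment in parallel with the load: 23.91 ‖ 24.0 = 11.98 kΩ.
V_out = 3.13 × 11.98/(29.69 + 11.98) = 0.8996 V.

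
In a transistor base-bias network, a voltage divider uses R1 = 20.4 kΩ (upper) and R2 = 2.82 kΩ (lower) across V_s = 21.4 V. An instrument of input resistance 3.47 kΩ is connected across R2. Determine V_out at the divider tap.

R2 ‖ R_L = (2.82 × 3.47)/(2.82 + 3.47) = 1.556 kΩ.
Then V_out = V_s · R2'/(R1 + R2') = 21.4 × 1.556/21.96 = 1.516 V.

V_out ≈ 1.52 V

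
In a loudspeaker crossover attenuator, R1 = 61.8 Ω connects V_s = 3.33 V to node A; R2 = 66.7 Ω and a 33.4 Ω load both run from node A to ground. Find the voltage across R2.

R2 ‖ R_L = (66.7 × 33.4)/(66.7 + 33.4) = 22.26 Ω.
Then V_out = V_s · R2'/(R1 + R2') = 3.33 × 22.26/84.06 = 0.8817 V.
(Unloaded it would be 1.73 V; the load pulls it down.)

V_out ≈ 0.882 V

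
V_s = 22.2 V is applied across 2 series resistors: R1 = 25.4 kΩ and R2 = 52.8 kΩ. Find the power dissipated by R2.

Series current I = V_s/ΣR = 22.2/78.20 = 0.2839 mA.
P(R2) = I²·R2 = (0.2839)² × 52.8 = 4.255 mW.

P ≈ 4.26 mW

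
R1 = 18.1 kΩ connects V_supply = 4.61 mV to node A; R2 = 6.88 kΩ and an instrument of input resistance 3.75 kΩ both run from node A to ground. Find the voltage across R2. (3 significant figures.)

First combine the lower leg with the load: R2 ‖ R_L = 2.427 kΩ.
Now apply the divider: V_out = 4.61 × 0.1182 = 0.5451 mV.
(Unloaded it would be 1.27 mV; the load pulls it down.)

V_out ≈ 0.545 mV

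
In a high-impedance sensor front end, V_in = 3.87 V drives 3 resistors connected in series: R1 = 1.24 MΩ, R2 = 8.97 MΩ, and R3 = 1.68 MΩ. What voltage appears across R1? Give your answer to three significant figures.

Series total: ΣR = 1.24 + 8.97 + 1.68 = 11.89 MΩ.
V = V_in · R/ΣR = 3.87 × 0.1043 = 0.4036 V.

V ≈ 0.404 V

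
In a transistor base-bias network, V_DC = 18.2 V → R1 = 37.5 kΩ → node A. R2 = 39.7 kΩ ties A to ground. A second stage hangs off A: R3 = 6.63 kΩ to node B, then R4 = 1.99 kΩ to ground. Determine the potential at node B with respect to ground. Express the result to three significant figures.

Looking into the second stage from A: R3 + R4 = 8.620 kΩ appears in parallel with R2.
R2 ‖ (R3+R4) = 7.082 kΩ.
First divider: V_A = V_DC · 7.082/(37.5 + 7.082) = 2.891 V.
Then the unloaded second divider: V_B = V_A × R4/(R3+R4) = 2.891 × 0.2309 = 0.6675 V.

V_B ≈ 0.667 V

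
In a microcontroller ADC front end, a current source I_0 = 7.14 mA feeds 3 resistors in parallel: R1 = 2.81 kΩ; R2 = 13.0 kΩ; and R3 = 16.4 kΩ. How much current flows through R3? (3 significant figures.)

Total conductance ΣG = 1/2.81 + 1/13.0 + 1/16.4 = 0.4938 (units of 1/kΩ).
Current divider: I(R3) = I_0 · G_k/ΣG = 7.14 × (0.06098/0.4938) = 7.14 × 0.1235 = 0.8817 mA.

I ≈ 0.882 mA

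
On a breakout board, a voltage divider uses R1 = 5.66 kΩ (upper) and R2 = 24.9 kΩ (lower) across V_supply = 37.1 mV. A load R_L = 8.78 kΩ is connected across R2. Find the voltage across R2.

V_out ≈ 19.8 mV

The load sits in parallel with R2, giving an effective lower resistance R2' = R2·R_L/(R2+R_L) = 6.491 kΩ.
Voltage divider with the loaded lower leg: V_out = 37.1 × 6.491/(5.66 + 6.491) = 37.1 × 0.5342 = 19.82 mV.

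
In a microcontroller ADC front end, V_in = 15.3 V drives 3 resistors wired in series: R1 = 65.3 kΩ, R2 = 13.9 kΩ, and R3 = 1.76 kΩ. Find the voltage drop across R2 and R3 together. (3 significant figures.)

Total series resistance ΣR = 65.3 + 13.9 + 1.76 = 80.96 kΩ.
R_{R2..R3} = 13.9 + 1.76 = 15.66 kΩ.
By the voltage-divider rule, V = 15.3 × 15.66/80.96 = 2.959 V.

V ≈ 2.96 V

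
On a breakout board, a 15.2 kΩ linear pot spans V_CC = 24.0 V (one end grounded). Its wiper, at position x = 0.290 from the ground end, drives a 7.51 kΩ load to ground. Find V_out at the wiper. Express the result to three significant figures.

V_out ≈ 4.91 V

Lower segment x·R_p = 4.408 kΩ; upper segment (1−x)·R_p = 10.79 kΩ.
(x·R_p) ‖ R_L = 2.778 kΩ.
Then V_out = V_CC · 2.778/(10.79 + 2.778) = 4.913 V.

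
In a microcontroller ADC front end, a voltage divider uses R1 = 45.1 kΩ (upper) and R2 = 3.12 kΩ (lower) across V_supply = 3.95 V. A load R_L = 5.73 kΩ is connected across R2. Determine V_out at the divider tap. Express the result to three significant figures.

R2 ‖ R_L = (3.12 × 5.73)/(3.12 + 5.73) = 2.020 kΩ.
Voltage divider with the loaded lower leg: V_out = 3.95 × 2.020/(45.1 + 2.020) = 3.95 × 0.04287 = 0.1693 V.
(Unloaded it would be 0.256 V; the load pulls it down.)

V_out ≈ 0.169 V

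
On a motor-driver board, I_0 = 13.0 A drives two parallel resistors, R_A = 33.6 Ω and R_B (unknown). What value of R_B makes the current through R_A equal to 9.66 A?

The fraction through R_A equals R_B/(R_A+R_B).
9.66/13.0 = R_B/(R_A + R_B) → R_B = R_A · (0.7431)/(1 − 0.7431) = 33.6 × 2.892 = 97.18 Ω.

R_B ≈ 97.2 Ω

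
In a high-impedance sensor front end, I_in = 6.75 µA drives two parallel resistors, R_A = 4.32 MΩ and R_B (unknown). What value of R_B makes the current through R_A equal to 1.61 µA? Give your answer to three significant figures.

The fraction through R_A equals R_B/(R_A+R_B).
1.61/6.75 = R_B/(R_A + R_B) → R_B = R_A · (0.2385)/(1 − 0.2385) = 4.32 × 0.3132 = 1.353 MΩ.

R_B ≈ 1.35 MΩ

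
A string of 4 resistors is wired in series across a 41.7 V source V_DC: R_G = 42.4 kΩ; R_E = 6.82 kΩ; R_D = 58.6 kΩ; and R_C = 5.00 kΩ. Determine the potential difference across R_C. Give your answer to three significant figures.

V ≈ 1.85 V

Series total: ΣR = 42.4 + 6.82 + 58.6 + 5.00 = 112.8 kΩ.
Voltage divider: V = V_DC · (5.000 / 112.8) = 41.7 × 0.04432 = 1.848 V.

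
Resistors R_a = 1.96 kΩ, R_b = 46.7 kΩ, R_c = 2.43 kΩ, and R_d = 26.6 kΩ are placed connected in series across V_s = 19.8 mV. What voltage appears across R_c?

V ≈ 0.619 mV

Series total: ΣR = 1.96 + 46.7 + 2.43 + 26.6 = 77.69 kΩ.
V = V_s · R/ΣR = 19.8 × 0.03128 = 0.6193 mV.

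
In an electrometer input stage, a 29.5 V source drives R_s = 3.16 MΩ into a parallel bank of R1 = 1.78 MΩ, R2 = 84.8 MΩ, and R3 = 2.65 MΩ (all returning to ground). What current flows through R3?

I ≈ 2.78 µA

Equivalent of the parallel group: R_p = 1.052 MΩ.
Node voltage V_A = V_s · R_p/(R_s + R_p) = 29.5 × 0.2497 = 7.366 V.
Branch current I = V_A/R3 = 7.366/2.65 = 2.780 µA.
(Check via current divider: I_total = 7.004 µA; share G_k/ΣG = 0.3968 → same result.)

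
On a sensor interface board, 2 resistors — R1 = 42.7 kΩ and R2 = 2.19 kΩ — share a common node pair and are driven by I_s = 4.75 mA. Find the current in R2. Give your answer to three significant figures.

Two-branch current divider: I_k = I_s · R_other/(R_1 + R_2).
So I = 4.75 × 42.7/44.89 = 4.518 mA.

I ≈ 4.52 mA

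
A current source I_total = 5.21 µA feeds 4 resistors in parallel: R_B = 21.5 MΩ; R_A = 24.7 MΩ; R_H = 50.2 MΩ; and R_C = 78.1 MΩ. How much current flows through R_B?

I ≈ 2.02 µA

Total conductance ΣG = 1/21.5 + 1/24.7 + 1/50.2 + 1/78.1 = 0.1197 (units of 1/MΩ).
Current divider: I(R_B) = I_total · G_k/ΣG = 5.21 × (0.04651/0.1197) = 5.21 × 0.3885 = 2.024 µA.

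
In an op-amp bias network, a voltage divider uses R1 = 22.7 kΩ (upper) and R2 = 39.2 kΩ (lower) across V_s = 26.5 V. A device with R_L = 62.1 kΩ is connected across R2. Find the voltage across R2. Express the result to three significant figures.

V_out ≈ 13.6 V

R2 ‖ R_L = (39.2 × 62.1)/(39.2 + 62.1) = 24.03 kΩ.
Then V_out = V_s · R2'/(R1 + R2') = 26.5 × 24.03/46.73 = 13.63 V.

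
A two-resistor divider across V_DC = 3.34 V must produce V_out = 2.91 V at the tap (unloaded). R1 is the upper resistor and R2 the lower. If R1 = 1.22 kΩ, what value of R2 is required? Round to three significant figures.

R2 ≈ 8.26 kΩ

V_out/V_DC = R2/(R1+R2) = 0.8713.
R2 = R1 · 0.8713/(1 − 0.8713) = 8.256 kΩ.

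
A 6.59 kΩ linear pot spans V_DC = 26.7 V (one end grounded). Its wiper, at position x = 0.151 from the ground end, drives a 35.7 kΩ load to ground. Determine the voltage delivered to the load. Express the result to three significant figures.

Lower segment x·R_p = 0.9951 kΩ; upper segment (1−x)·R_p = 5.595 kΩ.
R_L loads the lower segment: effective lower R = 0.9681 kΩ.
Then V_out = V_DC · 0.9681/(5.595 + 0.9681) = 3.938 V.
(Unloaded: V_out = x·V_DC = 4.03 V.)

V_out ≈ 3.94 V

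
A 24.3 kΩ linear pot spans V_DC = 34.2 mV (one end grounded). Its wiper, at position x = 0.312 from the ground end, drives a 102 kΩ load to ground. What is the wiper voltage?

The pot divides into 16.72 kΩ above the wiper and 7.582 kΩ below.
R_L loads the lower segment: effective lower R = 7.057 kΩ.
Then V_out = V_DC · 7.057/(16.72 + 7.057) = 10.15 mV.

V_out ≈ 10.2 mV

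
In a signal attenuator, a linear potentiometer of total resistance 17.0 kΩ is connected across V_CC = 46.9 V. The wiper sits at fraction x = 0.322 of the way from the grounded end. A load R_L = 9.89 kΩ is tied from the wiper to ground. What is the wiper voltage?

The pot divides into 11.53 kΩ above the wiper and 5.474 kΩ below.
(x·R_p) ‖ R_L = 3.524 kΩ.
Then V_out = V_CC · 3.524/(11.53 + 3.524) = 10.98 V.
(Unloaded: V_out = x·V_CC = 15.1 V.)

V_out ≈ 11.0 V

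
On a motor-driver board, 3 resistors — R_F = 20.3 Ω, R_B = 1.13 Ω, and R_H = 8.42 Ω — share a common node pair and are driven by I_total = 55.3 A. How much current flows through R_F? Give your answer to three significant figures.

I ≈ 2.59 A

Conductances: ΣG = 1/20.3 + 1/1.13 + 1/8.42 = 1.053 (1/Ω).
By the current-divider rule, I = I_total · G_k/ΣG = 55.3 × 0.04678 = 2.587 A.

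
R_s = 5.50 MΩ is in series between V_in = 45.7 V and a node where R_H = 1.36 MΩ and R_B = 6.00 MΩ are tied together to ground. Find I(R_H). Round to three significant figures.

I ≈ 5.64 µA

Equivalent of the parallel group: R_p = 1.109 MΩ.
Node voltage V_A = V_in · R_p/(R_s + R_p) = 45.7 × 0.1678 = 7.667 V.
Branch current I = V_A/R_H = 7.667/1.36 = 5.637 µA.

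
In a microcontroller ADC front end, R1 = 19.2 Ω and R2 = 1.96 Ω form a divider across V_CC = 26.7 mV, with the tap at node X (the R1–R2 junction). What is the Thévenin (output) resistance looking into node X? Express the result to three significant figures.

R_th ≈ 1.78 Ω

Zeroing V_CC shorts the top of R1 to ground, so R_th = R1 ‖ R2 = 1.778 Ω.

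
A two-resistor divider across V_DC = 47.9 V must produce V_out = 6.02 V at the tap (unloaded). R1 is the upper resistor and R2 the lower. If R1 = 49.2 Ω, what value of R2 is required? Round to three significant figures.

R2 ≈ 7.07 Ω

Required fraction k = V_out/V_DC = 0.1257.
R2 = R1 · 0.1257/(1 − 0.1257) = 7.072 Ω.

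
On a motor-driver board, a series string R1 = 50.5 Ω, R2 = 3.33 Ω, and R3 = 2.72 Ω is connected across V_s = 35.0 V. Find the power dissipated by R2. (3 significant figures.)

Series current I = V_s/ΣR = 35.0/56.55 = 0.6189 A.
V(R2) = I·R = 2.061 V; P = V·I = 2.061 × 0.6189 = 1.276 W.

P ≈ 1.28 W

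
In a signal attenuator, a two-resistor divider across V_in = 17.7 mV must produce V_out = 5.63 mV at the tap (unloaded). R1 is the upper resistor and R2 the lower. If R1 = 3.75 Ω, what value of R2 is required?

R2 ≈ 1.75 Ω

Required fraction k = V_out/V_in = 0.3181.
So R2 = R1 · V_out/(V_in − V_out) = 3.75 × 5.63/(17.7 − 5.63) = 3.75 × 0.4664 = 1.749 Ω.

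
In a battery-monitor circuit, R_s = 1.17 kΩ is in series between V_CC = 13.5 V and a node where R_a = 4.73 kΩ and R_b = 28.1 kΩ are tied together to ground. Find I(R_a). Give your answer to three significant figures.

Parallel bank: R_p = 1/(1/4.73 + 1/28.1) = 4.049 kΩ.
V_A = 13.5 × 4.049/5.219 = 10.47 V.
I(R_a) = V_A / R_a = 10.47/4.73 = 2.214 mA.
(Equivalently: I_total = 2.587 mA, then current-divider fraction G_k/ΣG = 0.8559.)

I ≈ 2.21 mA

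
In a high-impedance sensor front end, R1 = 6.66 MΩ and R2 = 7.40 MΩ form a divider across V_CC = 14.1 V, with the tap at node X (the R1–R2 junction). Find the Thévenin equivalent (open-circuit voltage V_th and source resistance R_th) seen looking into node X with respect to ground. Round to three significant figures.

V_th ≈ 7.42 V, R_th ≈ 3.51 MΩ

With X open, the divider is unloaded: V_th = 14.1 × 7.40/14.06 = 7.421 V.
With V_CC suppressed (replaced by a short), R_th = R1 ‖ R2 = (6.660 × 7.40)/(6.660 + 7.40) = 3.505 MΩ.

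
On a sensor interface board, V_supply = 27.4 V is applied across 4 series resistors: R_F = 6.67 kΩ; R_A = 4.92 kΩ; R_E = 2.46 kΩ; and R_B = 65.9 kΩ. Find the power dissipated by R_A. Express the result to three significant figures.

P ≈ 0.578 mW

The common current is I = 27.4/79.95 = 0.3427 mA.
P(R_A) = I²·R_A = (0.3427)² × 4.92 = 0.5779 mW.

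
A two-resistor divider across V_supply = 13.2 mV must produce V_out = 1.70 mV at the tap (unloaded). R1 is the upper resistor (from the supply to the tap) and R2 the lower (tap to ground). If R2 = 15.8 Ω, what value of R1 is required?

The divider ratio is R2/(R1+R2) = 1.70/13.2 = 0.1288.
So R1 = R2 · (V_supply/V_out − 1) = 15.8 × (13.2/1.70 − 1) = 15.8 × 6.765 = 106.9 Ω.

R1 ≈ 107 Ω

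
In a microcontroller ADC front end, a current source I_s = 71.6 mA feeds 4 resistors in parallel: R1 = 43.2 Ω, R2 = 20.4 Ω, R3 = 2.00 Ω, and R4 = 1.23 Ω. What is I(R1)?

I ≈ 1.20 mA

ΣG = 1/43.2 + 1/20.4 + 1/2.00 + 1/1.23 = 1.385.
Current divider: I(R1) = I_s · G_k/ΣG = 71.6 × (0.02315/1.385) = 71.6 × 0.01671 = 1.197 mA.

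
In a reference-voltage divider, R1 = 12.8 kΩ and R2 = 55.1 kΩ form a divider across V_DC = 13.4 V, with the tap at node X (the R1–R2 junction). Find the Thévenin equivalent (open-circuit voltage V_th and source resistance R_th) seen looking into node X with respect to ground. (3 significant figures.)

Open-circuit (no load on X): V_th = V_DC · R2/(R1 + R2) = 13.4 × 55.1/(12.80 + 55.1) = 10.87 V.
With V_DC suppressed (replaced by a short), R_th = R1 ‖ R2 = (12.80 × 55.1)/(12.80 + 55.1) = 10.39 kΩ.

V_th ≈ 10.9 V, R_th ≈ 10.4 kΩ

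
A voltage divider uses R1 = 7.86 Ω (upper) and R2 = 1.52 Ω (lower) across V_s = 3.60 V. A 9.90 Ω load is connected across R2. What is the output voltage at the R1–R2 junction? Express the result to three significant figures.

The load sits in parallel with R2, giving an effective lower resistance R2' = R2·R_L/(R2+R_L) = 1.318 Ω.
Then V_out = V_s · R2'/(R1 + R2') = 3.60 × 1.318/9.178 = 0.5169 V.

V_out ≈ 0.517 V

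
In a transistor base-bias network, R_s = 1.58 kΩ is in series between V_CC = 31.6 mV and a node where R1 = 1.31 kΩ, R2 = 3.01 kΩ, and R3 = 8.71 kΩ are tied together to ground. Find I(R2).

Equivalent of the parallel group: R_p = 0.8262 kΩ.
Node voltage V_A = V_CC · R_p/(R_s + R_p) = 31.6 × 0.3434 = 10.85 mV.
I(R2) = V_A / R2 = 10.85/3.01 = 3.605 µA.

I ≈ 3.60 µA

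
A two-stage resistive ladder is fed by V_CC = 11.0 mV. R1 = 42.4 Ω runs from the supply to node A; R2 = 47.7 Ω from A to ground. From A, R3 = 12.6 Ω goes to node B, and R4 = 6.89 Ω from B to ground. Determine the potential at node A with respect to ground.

The second stage (R3 + R4 = 19.49 Ω) loads node A in parallel with R2.
R2 ‖ (R3+R4) = 13.84 Ω.
First divider: V_A = V_CC · 13.84/(42.4 + 13.84) = 2.706 mV.

V_A ≈ 2.71 mV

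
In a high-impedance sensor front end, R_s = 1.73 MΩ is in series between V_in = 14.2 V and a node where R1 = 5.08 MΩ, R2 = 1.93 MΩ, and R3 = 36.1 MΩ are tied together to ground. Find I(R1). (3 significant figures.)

I ≈ 1.22 µA

Combine the parallel branches: R_p = (1/5.08 + 1/1.93 + 1/36.1)⁻¹ = 1.346 MΩ.
V_A = 14.2 × 1.346/3.076 = 6.215 V.
Branch current I = V_A/R1 = 6.215/5.08 = 1.223 µA.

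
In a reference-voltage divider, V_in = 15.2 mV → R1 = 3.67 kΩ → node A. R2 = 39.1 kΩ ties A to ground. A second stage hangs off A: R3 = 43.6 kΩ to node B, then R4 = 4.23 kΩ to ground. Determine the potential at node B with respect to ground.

The second stage (R3 + R4 = 47.83 kΩ) loads node A in parallel with R2.
Effective lower resistance at A: R2 ‖ 47.83 = 21.51 kΩ.
First divider: V_A = V_in · 21.51/(3.67 + 21.51) = 12.98 mV.
V_B = V_A × 0.08844 = 1.148 mV.

V_B ≈ 1.15 mV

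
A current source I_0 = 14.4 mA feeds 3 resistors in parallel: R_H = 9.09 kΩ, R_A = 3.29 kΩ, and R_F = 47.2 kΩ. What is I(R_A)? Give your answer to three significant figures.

Conductances: ΣG = 1/9.09 + 1/3.29 + 1/47.2 = 0.4351 (1/kΩ).
Current divider: I(R_A) = I_0 · G_k/ΣG = 14.4 × (0.3040/0.4351) = 14.4 × 0.6985 = 10.06 mA.

I ≈ 10.1 mA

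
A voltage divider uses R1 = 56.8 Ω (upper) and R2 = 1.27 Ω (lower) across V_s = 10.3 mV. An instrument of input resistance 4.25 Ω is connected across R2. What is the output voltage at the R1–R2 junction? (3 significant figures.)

V_out ≈ 0.174 mV

R2 ‖ R_L = (1.27 × 4.25)/(1.27 + 4.25) = 0.9778 Ω.
Voltage divider with the loaded lower leg: V_out = 10.3 × 0.9778/(56.8 + 0.9778) = 10.3 × 0.01692 = 0.1743 mV.
(Unloaded it would be 0.225 mV; the load pulls it down.)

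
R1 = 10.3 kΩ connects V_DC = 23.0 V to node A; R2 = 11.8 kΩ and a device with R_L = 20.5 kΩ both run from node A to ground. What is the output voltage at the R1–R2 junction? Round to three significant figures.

V_out ≈ 9.68 V

R2 ‖ R_L = (11.8 × 20.5)/(11.8 + 20.5) = 7.489 kΩ.
Then V_out = V_DC · R2'/(R1 + R2') = 23.0 × 7.489/17.79 = 9.683 V.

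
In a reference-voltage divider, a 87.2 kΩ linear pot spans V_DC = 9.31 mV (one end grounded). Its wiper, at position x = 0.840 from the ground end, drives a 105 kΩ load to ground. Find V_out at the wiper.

V_out ≈ 7.04 mV

The pot divides into 13.95 kΩ above the wiper and 73.25 kΩ below.
(x·R_p) ‖ R_L = 43.15 kΩ.
Then V_out = V_DC · 43.15/(13.95 + 43.15) = 7.035 mV.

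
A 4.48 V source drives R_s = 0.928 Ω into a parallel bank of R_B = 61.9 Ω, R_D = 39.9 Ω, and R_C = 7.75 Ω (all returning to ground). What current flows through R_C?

I ≈ 0.499 A

Equivalent of the parallel group: R_p = 5.874 Ω.
V_A = 4.48 × 5.874/6.802 = 3.869 V.
Branch current I = V_A/R_C = 3.869/7.75 = 0.4992 A.
(Equivalently: I_total = 0.6587 A, then current-divider fraction G_k/ΣG = 0.7579.)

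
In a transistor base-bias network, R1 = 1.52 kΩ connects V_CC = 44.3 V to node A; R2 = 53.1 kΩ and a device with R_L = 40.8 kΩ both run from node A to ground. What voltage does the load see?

R2 ‖ R_L = (53.1 × 40.8)/(53.1 + 40.8) = 23.07 kΩ.
Then V_out = V_CC · R2'/(R1 + R2') = 44.3 × 23.07/24.59 = 41.56 V.
(Unloaded it would be 43.1 V; the load pulls it down.)

V_out ≈ 41.6 V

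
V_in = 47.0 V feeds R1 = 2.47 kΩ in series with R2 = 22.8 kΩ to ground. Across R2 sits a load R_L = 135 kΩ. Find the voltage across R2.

V_out ≈ 41.7 V

R2 ‖ R_L = (22.8 × 135)/(22.8 + 135) = 19.51 kΩ.
Voltage divider with the loaded lower leg: V_out = 47.0 × 19.51/(2.47 + 19.51) = 47.0 × 0.8876 = 41.72 V.
(Unloaded it would be 42.4 V; the load pulls it down.)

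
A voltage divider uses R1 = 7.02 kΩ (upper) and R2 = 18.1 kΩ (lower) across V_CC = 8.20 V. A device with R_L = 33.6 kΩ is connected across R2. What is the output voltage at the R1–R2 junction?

V_out ≈ 5.14 V

R2 ‖ R_L = (18.1 × 33.6)/(18.1 + 33.6) = 11.76 kΩ.
Then V_out = V_CC · R2'/(R1 + R2') = 8.20 × 11.76/18.78 = 5.135 V.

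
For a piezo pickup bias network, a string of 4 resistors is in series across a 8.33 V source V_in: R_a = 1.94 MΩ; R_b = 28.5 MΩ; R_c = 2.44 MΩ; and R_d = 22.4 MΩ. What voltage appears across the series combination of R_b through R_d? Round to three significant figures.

Series total: ΣR = 1.94 + 28.5 + 2.44 + 22.4 = 55.28 MΩ.
R_{R_b..R_d} = 28.5 + 2.44 + 22.4 = 53.34 MΩ.
Voltage divider: V = V_in · (53.34 / 55.28) = 8.33 × 0.9649 = 8.038 V.

V ≈ 8.04 V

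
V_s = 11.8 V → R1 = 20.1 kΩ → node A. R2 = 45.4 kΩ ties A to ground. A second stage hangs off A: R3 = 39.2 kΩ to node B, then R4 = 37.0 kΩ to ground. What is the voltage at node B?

Node A sees R2 in parallel with the series input of stage 2, R3 + R4 = 76.20 kΩ.
Effective lower resistance at A: R2 ‖ 76.20 = 28.45 kΩ.
V_A = 11.8 × 28.45/(20.1 + 28.45) = 6.915 V.
Stage 2 is unloaded, so V_B = V_A · R4/(R3+R4) = 6.915 × 37.0/76.20 = 3.358 V.

V_B ≈ 3.36 V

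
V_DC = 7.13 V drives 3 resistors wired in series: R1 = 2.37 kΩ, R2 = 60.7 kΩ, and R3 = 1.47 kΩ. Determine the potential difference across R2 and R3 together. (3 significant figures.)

V ≈ 6.87 V

Total series resistance ΣR = 2.37 + 60.7 + 1.47 = 64.54 kΩ.
R_{R2..R3} = 60.7 + 1.47 = 62.17 kΩ.
Voltage divider: V = V_DC · (62.17 / 64.54) = 7.13 × 0.9633 = 6.868 V.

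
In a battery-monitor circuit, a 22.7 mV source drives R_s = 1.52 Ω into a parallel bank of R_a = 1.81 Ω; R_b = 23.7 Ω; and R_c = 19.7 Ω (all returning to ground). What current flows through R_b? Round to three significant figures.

Equivalent of the parallel group: R_p = 1.549 Ω.
V_A by voltage divider: V_A = 22.7 × 1.549/(1.52 + 1.549) = 11.46 mV.
I(R_b) = V_A / R_b = 11.46/23.7 = 0.4835 mA.

I ≈ 0.483 mA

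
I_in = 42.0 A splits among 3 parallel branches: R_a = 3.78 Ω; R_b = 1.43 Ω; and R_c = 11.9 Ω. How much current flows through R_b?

ΣG = 1/3.78 + 1/1.43 + 1/11.9 = 1.048.
Current divider: I(R_b) = I_in · G_k/ΣG = 42.0 × (0.6993/1.048) = 42.0 × 0.6673 = 28.03 A.

I ≈ 28.0 A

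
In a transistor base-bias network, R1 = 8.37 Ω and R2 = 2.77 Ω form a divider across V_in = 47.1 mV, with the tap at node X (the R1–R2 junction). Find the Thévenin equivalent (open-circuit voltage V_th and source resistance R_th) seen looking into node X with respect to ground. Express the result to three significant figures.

V_th ≈ 11.7 mV, R_th ≈ 2.08 Ω

V_th is the unloaded tap voltage: V_in · R2/(R1+R2) = 47.1 × 0.2487 = 11.71 mV.
Zeroing V_in shorts the top of R1 to ground, so R_th = R1 ‖ R2 = 2.081 Ω.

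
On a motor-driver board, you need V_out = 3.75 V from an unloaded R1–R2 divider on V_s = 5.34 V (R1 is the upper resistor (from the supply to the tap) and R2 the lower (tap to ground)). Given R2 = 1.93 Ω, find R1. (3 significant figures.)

R1 ≈ 0.818 Ω

V_out/V_s = R2/(R1+R2) = 0.7022.
R1 = R2·(1/k − 1) = 1.93 × 0.4240 = 0.8183 Ω.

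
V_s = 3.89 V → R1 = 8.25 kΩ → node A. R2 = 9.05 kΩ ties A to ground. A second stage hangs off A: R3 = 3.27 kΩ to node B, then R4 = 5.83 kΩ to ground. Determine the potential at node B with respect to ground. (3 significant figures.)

V_B ≈ 0.884 V

Looking into the second stage from A: R3 + R4 = 9.100 kΩ appears in parallel with R2.
Effective lower resistance at A: R2 ‖ 9.100 = 4.537 kΩ.
First divider: V_A = V_s · 4.537/(8.25 + 4.537) = 1.380 V.
Stage 2 is unloaded, so V_B = V_A · R4/(R3+R4) = 1.380 × 5.83/9.100 = 0.8843 V.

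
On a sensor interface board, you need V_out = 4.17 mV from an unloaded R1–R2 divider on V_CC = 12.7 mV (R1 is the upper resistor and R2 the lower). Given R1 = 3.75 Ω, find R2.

The divider ratio is R2/(R1+R2) = 4.17/12.7 = 0.3283.
R2 = R1 · 0.3283/(1 − 0.3283) = 1.833 Ω.

R2 ≈ 1.83 Ω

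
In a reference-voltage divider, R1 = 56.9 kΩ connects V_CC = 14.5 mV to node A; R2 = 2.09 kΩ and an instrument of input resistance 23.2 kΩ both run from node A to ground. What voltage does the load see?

V_out ≈ 0.473 mV

R2 ‖ R_L = (2.09 × 23.2)/(2.09 + 23.2) = 1.917 kΩ.
Now apply the divider: V_out = 14.5 × 0.03260 = 0.4727 mV.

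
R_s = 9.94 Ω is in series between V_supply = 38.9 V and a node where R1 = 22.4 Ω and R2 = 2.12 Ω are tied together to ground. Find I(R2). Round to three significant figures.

Combine the parallel branches: R_p = (1/22.4 + 1/2.12)⁻¹ = 1.937 Ω.
V_A = 38.9 × 1.937/11.88 = 6.343 V.
I(R2) = V_A / R2 = 6.343/2.12 = 2.992 A.

I ≈ 2.99 A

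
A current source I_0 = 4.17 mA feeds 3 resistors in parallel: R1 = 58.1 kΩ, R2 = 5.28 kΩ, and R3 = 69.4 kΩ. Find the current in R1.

I ≈ 0.325 mA

Conductances: ΣG = 1/58.1 + 1/5.28 + 1/69.4 = 0.2210 (1/kΩ).
Current divider: I(R1) = I_0 · G_k/ΣG = 4.17 × (0.01721/0.2210) = 4.17 × 0.07788 = 0.3247 mA.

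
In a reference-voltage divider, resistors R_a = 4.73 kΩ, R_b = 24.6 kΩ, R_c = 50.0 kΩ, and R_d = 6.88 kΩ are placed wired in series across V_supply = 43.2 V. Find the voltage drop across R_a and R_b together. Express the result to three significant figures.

ΣR = 4.73 + 24.6 + 50.0 + 6.88 = 86.21 kΩ.
R_{R_a..R_b} = 4.73 + 24.6 = 29.33 kΩ.
By the voltage-divider rule, V = 43.2 × 29.33/86.21 = 14.70 V.

V ≈ 14.7 V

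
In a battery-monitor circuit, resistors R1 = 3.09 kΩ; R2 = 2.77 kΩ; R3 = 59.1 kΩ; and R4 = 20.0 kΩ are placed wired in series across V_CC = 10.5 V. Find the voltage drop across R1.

Series total: ΣR = 3.09 + 2.77 + 59.1 + 20.0 = 84.96 kΩ.
Voltage divider: V = V_CC · (3.090 / 84.96) = 10.5 × 0.03637 = 0.3819 V.

V ≈ 0.382 V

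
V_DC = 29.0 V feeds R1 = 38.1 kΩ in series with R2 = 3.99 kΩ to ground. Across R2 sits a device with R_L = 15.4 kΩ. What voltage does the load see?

R2 ‖ R_L = (3.99 × 15.4)/(3.99 + 15.4) = 3.169 kΩ.
Then V_out = V_DC · R2'/(R1 + R2') = 29.0 × 3.169/41.27 = 2.227 V.

V_out ≈ 2.23 V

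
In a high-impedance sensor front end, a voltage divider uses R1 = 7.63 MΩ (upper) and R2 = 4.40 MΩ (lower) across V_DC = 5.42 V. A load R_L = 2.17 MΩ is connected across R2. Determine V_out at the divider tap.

R2 ‖ R_L = (4.40 × 2.17)/(4.40 + 2.17) = 1.453 MΩ.
Now apply the divider: V_out = 5.42 × 0.1600 = 0.8672 V.
(Unloaded it would be 1.98 V; the load pulls it down.)

V_out ≈ 0.867 V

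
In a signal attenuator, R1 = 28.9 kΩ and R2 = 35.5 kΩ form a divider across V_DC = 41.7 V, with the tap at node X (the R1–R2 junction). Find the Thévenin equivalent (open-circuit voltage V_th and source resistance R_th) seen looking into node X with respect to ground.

V_th ≈ 23.0 V, R_th ≈ 15.9 kΩ

With X open, the divider is unloaded: V_th = 41.7 × 35.5/64.40 = 22.99 V.
With V_DC suppressed (replaced by a short), R_th = R1 ‖ R2 = (28.90 × 35.5)/(28.90 + 35.5) = 15.93 kΩ.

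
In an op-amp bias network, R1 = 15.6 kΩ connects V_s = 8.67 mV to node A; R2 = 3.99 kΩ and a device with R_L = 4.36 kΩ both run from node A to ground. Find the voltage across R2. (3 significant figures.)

V_out ≈ 1.02 mV

First combine the lower leg with the load: R2 ‖ R_L = 2.083 kΩ.
Now apply the divider: V_out = 8.67 × 0.1178 = 1.021 mV.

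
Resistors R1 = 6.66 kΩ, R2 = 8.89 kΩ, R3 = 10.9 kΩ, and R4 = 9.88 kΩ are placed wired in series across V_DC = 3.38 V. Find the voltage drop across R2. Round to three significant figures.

Total series resistance ΣR = 6.66 + 8.89 + 10.9 + 9.88 = 36.33 kΩ.
Voltage divider: V = V_DC · (8.890 / 36.33) = 3.38 × 0.2447 = 0.8271 V.

V ≈ 0.827 V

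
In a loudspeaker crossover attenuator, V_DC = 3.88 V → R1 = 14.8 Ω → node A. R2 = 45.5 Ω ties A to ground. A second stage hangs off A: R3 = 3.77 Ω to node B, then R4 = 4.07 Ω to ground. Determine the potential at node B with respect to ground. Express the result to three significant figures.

V_B ≈ 0.627 V

Node A sees R2 in parallel with the series input of stage 2, R3 + R4 = 7.840 Ω.
R2 ‖ (R3+R4) = 6.688 Ω.
V_A = 3.88 × 6.688/(14.8 + 6.688) = 1.208 V.
Then the unloaded second divider: V_B = V_A × R4/(R3+R4) = 1.208 × 0.5191 = 0.6269 V.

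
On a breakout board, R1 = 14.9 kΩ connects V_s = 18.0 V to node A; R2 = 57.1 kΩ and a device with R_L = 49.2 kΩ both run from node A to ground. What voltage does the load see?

V_out ≈ 11.5 V

First combine the lower leg with the load: R2 ‖ R_L = 26.43 kΩ.
Now apply the divider: V_out = 18.0 × 0.6395 = 11.51 V.
(Unloaded it would be 14.3 V; the load pulls it down.)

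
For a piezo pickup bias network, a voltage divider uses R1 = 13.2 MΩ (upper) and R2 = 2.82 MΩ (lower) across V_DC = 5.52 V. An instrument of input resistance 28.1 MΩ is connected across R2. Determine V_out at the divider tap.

V_out ≈ 0.897 V

The load sits in parallel with R2, giving an effective lower resistance R2' = R2·R_L/(R2+R_L) = 2.563 MΩ.
Now apply the divider: V_out = 5.52 × 0.1626 = 0.8975 V.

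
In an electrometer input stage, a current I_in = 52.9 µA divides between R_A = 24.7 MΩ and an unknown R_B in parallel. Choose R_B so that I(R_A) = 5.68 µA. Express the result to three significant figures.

In a two-way split, I_A/I_in = R_B/(R_A + R_B).
5.68/52.9 = R_B/(R_A + R_B) → R_B = R_A · (0.1074)/(1 − 0.1074) = 24.7 × 0.1203 = 2.971 MΩ.

R_B ≈ 2.97 MΩ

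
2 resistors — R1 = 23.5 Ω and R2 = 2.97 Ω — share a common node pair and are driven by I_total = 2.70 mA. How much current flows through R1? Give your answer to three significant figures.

For two parallel branches, I_k = I_total · (other R)/(sum of R).
So I = 2.70 × 2.97/26.47 = 0.3029 mA.

I ≈ 0.303 mA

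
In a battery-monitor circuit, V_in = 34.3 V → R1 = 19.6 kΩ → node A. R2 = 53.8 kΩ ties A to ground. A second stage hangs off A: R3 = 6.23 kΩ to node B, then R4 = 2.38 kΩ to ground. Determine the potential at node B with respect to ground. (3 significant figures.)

V_B ≈ 2.60 V

The second stage (R3 + R4 = 8.610 kΩ) loads node A in parallel with R2.
R2 ‖ (R3+R4) = 7.422 kΩ.
First divider: V_A = V_in · 7.422/(19.6 + 7.422) = 9.421 V.
Then the unloaded second divider: V_B = V_A × R4/(R3+R4) = 9.421 × 0.2764 = 2.604 V.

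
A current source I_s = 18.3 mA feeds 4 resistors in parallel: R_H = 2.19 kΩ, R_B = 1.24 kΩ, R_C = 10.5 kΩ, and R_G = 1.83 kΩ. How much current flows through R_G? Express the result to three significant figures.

I ≈ 5.25 mA

Total conductance ΣG = 1/2.19 + 1/1.24 + 1/10.5 + 1/1.83 = 1.905 (units of 1/kΩ).
By the current-divider rule, I = I_s · G_k/ΣG = 18.3 × 0.2869 = 5.250 mA.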